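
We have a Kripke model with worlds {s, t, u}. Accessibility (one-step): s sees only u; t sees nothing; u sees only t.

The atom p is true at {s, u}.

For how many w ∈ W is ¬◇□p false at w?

s: ◇□p is F. ✓
t: ◇□p is F. ✓
u: ◇□p is T. ✗
Satisfying worlds: {s, t}.
So ¬◇□p fails at the other 1 world.

1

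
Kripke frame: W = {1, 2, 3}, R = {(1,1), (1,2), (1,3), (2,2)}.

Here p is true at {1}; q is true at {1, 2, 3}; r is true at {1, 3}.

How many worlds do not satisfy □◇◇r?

2

1: successors {1, 2, 3}; ◇◇r there: 1:T, 2:F, 3:F. ✗
2: successors {2}; ◇◇r there: 2:F. ✗
3: no successors, so □◇◇r holds vacuously. ✓
Satisfying worlds: {3}.
So □◇◇r fails at the other 2 worlds.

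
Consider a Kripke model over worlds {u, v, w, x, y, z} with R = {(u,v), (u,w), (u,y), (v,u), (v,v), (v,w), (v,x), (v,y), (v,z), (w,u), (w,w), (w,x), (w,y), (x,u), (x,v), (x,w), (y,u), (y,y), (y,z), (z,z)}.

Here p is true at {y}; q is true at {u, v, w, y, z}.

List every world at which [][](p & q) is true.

u: successors {v, w, y}; [](p & q) there: v:F, w:F, y:F. ✗
v: successors {u, v, w, x, y, z}; [](p & q) there: u:F, v:F, w:F, x:F, y:F, z:F. ✗
w: successors {u, w, x, y}; [](p & q) there: u:F, w:F, x:F, y:F. ✗
x: successors {u, v, w}; [](p & q) there: u:F, v:F, w:F. ✗
y: successors {u, y, z}; [](p & q) there: u:F, y:F, z:F. ✗
z: successors {z}; [](p & q) there: z:F. ✗

∅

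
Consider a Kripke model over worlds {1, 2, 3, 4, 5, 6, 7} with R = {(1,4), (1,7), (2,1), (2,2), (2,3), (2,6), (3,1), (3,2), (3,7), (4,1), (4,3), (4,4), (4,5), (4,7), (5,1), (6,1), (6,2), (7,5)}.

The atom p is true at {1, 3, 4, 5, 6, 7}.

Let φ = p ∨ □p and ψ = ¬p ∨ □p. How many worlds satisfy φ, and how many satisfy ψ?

For p ∨ □p:
1: p is T, □p is T. ✓
2: p is F, □p is F. ✗
3: p is T, □p is F. ✓
4: p is T, □p is T. ✓
5: p is T, □p is T. ✓
6: p is T, □p is F. ✓
7: p is T, □p is T. ✓
— 6 worlds.
For ¬p ∨ □p:
1: ¬p is F, □p is T. ✓
2: ¬p is T, □p is F. ✓
3: ¬p is F, □p is F. ✗
4: ¬p is F, □p is T. ✓
5: ¬p is F, □p is T. ✓
6: ¬p is F, □p is F. ✗
7: ¬p is F, □p is T. ✓
— 5 worlds.

6 and 5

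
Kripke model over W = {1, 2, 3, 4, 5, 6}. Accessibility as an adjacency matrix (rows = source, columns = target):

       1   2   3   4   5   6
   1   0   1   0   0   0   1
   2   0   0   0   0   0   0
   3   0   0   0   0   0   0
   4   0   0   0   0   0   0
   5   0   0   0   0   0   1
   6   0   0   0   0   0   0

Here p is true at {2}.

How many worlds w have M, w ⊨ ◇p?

1: successors {2, 6}; p there: 2:T, 6:F. ✓
2: no successors, so ◇p fails. ✗
3: no successors, so ◇p fails. ✗
4: no successors, so ◇p fails. ✗
5: successors {6}; p there: 6:F. ✗
6: no successors, so ◇p fails. ✗
Satisfying worlds: {1}.

1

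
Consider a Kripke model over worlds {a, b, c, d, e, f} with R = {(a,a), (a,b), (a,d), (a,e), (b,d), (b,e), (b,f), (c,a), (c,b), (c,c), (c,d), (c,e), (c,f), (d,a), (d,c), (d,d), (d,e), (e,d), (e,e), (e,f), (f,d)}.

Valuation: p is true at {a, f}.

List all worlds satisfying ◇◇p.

{a, b, c, d, e, f}

a: successors {a, b, d, e}; ◇p there: a:T, b:T, d:T, e:T. ✓
b: successors {d, e, f}; ◇p there: d:T, e:T, f:F. ✓
c: successors {a, b, c, d, e, f}; ◇p there: a:T, b:T, c:T, d:T, e:T, f:F. ✓
d: successors {a, c, d, e}; ◇p there: a:T, c:T, d:T, e:T. ✓
e: successors {d, e, f}; ◇p there: d:T, e:T, f:F. ✓
f: successors {d}; ◇p there: d:T. ✓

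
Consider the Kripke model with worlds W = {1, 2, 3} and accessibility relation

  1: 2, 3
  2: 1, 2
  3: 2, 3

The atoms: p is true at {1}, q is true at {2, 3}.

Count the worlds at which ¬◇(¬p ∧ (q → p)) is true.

1: ◇(¬p ∧ (q → p)) is F. ✓
2: ◇(¬p ∧ (q → p)) is F. ✓
3: ◇(¬p ∧ (q → p)) is F. ✓
Satisfying worlds: {1, 2, 3}.

3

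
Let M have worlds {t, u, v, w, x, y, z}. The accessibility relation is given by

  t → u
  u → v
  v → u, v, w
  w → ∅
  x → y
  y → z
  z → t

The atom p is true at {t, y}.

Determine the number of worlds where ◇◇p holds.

1

t: successors {u}; ◇p there: u:F. ✗
u: successors {v}; ◇p there: v:F. ✗
v: successors {u, v, w}; ◇p there: u:F, v:F, w:F. ✗
w: no successors, so ◇◇p fails. ✗
x: successors {y}; ◇p there: y:F. ✗
y: successors {z}; ◇p there: z:T. ✓
z: successors {t}; ◇p there: t:F. ✗
Satisfying worlds: {y}.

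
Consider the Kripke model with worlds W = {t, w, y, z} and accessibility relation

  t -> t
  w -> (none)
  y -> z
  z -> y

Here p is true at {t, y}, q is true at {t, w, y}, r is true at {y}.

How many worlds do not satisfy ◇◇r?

t: successors {t}; ◇r there: t:F. ✗
w: no successors, so ◇◇r fails. ✗
y: successors {z}; ◇r there: z:T. ✓
z: successors {y}; ◇r there: y:F. ✗
Satisfying worlds: {y}.
So ◇◇r fails at the other 3 worlds.

3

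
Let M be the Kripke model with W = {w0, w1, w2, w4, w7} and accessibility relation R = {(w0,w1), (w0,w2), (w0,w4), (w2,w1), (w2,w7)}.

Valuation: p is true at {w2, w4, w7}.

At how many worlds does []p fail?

w0: successors {w1, w2, w4}; p there: w1:F, w2:T, w4:T. ✗
w1: no successors, so []p holds vacuously. ✓
w2: successors {w1, w7}; p there: w1:F, w7:T. ✗
w4: no successors, so []p holds vacuously. ✓
w7: no successors, so []p holds vacuously. ✓
Satisfying worlds: {w1, w4, w7}.
So []p fails at the other 2 worlds.

2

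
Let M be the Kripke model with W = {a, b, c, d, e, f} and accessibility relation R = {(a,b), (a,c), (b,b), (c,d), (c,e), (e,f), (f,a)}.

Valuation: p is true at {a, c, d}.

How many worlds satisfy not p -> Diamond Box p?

4

a: not p is F, Diamond Box p is F. ✓
b: not p is T, Diamond Box p is F. ✗
c: not p is F, Diamond Box p is T. ✓
d: not p is F, Diamond Box p is F. ✓
e: not p is T, Diamond Box p is T. ✓
f: not p is T, Diamond Box p is F. ✗
Satisfying worlds: {a, c, d, e}.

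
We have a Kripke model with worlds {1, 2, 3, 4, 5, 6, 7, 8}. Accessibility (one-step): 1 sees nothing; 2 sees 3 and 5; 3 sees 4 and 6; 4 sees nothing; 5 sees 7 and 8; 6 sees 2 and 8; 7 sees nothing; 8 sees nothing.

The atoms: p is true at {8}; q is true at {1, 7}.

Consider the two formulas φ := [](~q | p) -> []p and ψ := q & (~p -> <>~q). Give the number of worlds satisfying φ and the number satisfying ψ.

For [](~q | p) -> []p:
1: [](~q | p) is T, []p is T. ✓
2: [](~q | p) is T, []p is F. ✗
3: [](~q | p) is T, []p is F. ✗
4: [](~q | p) is T, []p is T. ✓
5: [](~q | p) is F, []p is F. ✓
6: [](~q | p) is T, []p is F. ✗
7: [](~q | p) is T, []p is T. ✓
8: [](~q | p) is T, []p is T. ✓
— 5 worlds.
For q & (~p -> <>~q):
1: q is T, ~p -> <>~q is F. ✗
2: q is F, ~p -> <>~q is T. ✗
3: q is F, ~p -> <>~q is T. ✗
4: q is F, ~p -> <>~q is F. ✗
5: q is F, ~p -> <>~q is T. ✗
6: q is F, ~p -> <>~q is T. ✗
7: q is T, ~p -> <>~q is F. ✗
8: q is F, ~p -> <>~q is T. ✗
— 0 worlds.

5 and 0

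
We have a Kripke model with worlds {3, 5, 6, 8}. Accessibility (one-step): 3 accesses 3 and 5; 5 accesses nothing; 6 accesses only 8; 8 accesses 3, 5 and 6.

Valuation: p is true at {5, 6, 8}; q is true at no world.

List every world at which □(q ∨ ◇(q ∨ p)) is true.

3: successors {3, 5}; q ∨ ◇(q ∨ p) there: 3:T, 5:F. ✗
5: no successors, so □(q ∨ ◇(q ∨ p)) holds vacuously. ✓
6: successors {8}; q ∨ ◇(q ∨ p) there: 8:T. ✓
8: successors {3, 5, 6}; q ∨ ◇(q ∨ p) there: 3:T, 5:F, 6:T. ✗

{5, 6}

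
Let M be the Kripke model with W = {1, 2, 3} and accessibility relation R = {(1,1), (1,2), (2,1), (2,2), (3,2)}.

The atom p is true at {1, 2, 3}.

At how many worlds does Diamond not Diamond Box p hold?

0

1: successors {1, 2}; not Diamond Box p there: 1:F, 2:F. ✗
2: successors {1, 2}; not Diamond Box p there: 1:F, 2:F. ✗
3: successors {2}; not Diamond Box p there: 2:F. ✗
Satisfying worlds: ∅.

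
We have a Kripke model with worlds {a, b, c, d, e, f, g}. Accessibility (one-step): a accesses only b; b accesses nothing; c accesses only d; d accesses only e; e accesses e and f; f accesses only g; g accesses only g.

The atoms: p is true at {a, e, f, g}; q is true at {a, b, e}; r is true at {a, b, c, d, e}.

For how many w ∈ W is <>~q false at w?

a: successors {b}; ~q there: b:F. ✗
b: no successors, so <>~q fails. ✗
c: successors {d}; ~q there: d:T. ✓
d: successors {e}; ~q there: e:F. ✗
e: successors {e, f}; ~q there: e:F, f:T. ✓
f: successors {g}; ~q there: g:T. ✓
g: successors {g}; ~q there: g:T. ✓
Satisfying worlds: {c, e, f, g}.
So <>~q fails at the other 3 worlds.

3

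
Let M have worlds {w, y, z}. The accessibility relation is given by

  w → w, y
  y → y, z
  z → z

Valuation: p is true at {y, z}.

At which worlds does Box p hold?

{y, z}

w: successors {w, y}; p there: w:F, y:T. ✗
y: successors {y, z}; p there: y:T, z:T. ✓
z: successors {z}; p there: z:T. ✓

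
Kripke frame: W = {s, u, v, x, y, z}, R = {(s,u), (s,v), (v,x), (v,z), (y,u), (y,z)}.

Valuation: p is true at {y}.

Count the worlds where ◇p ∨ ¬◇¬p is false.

3

s: ◇p is F, ¬◇¬p is F. ✗
u: ◇p is F, ¬◇¬p is T. ✓
v: ◇p is F, ¬◇¬p is F. ✗
x: ◇p is F, ¬◇¬p is T. ✓
y: ◇p is F, ¬◇¬p is F. ✗
z: ◇p is F, ¬◇¬p is T. ✓
Satisfying worlds: {u, x, z}.
So ◇p ∨ ¬◇¬p fails at the other 3 worlds.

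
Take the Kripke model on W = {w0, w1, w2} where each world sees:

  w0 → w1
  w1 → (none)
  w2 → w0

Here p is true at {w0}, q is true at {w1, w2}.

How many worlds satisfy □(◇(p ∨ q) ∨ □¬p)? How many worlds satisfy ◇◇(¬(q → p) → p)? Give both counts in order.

For □(◇(p ∨ q) ∨ □¬p):
w0: successors {w1}; ◇(p ∨ q) ∨ □¬p there: w1:T. ✓
w1: no successors, so □(◇(p ∨ q) ∨ □¬p) holds vacuously. ✓
w2: successors {w0}; ◇(p ∨ q) ∨ □¬p there: w0:T. ✓
— 3 worlds.
For ◇◇(¬(q → p) → p):
w0: successors {w1}; ◇(¬(q → p) → p) there: w1:F. ✗
w1: no successors, so ◇◇(¬(q → p) → p) fails. ✗
w2: successors {w0}; ◇(¬(q → p) → p) there: w0:F. ✗
— 0 worlds.

3 and 0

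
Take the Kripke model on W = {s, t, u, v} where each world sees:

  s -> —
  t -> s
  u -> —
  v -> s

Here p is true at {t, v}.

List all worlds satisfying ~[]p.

s: []p is T. ✗
t: []p is F. ✓
u: []p is T. ✗
v: []p is F. ✓

{t, v}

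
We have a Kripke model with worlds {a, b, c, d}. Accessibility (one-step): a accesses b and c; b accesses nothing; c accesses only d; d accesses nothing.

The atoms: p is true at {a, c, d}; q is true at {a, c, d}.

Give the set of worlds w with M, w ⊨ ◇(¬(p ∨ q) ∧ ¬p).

{a}

a: successors {b, c}; ¬(p ∨ q) ∧ ¬p there: b:T, c:F. ✓
b: no successors, so ◇(¬(p ∨ q) ∧ ¬p) fails. ✗
c: successors {d}; ¬(p ∨ q) ∧ ¬p there: d:F. ✗
d: no successors, so ◇(¬(p ∨ q) ∧ ¬p) fails. ✗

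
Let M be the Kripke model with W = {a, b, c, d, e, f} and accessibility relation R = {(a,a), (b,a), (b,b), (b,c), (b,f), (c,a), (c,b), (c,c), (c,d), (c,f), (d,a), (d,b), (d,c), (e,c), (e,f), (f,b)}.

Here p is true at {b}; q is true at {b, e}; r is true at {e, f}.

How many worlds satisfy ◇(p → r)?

5

a: successors {a}; p → r there: a:T. ✓
b: successors {a, b, c, f}; p → r there: a:T, b:F, c:T, f:T. ✓
c: successors {a, b, c, d, f}; p → r there: a:T, b:F, c:T, d:T, f:T. ✓
d: successors {a, b, c}; p → r there: a:T, b:F, c:T. ✓
e: successors {c, f}; p → r there: c:T, f:T. ✓
f: successors {b}; p → r there: b:F. ✗
Satisfying worlds: {a, b, c, d, e}.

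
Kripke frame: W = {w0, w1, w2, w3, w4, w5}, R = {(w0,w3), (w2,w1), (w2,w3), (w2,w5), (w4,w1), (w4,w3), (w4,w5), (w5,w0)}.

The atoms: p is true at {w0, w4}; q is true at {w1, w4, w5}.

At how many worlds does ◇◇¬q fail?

3

w0: successors {w3}; ◇¬q there: w3:F. ✗
w1: no successors, so ◇◇¬q fails. ✗
w2: successors {w1, w3, w5}; ◇¬q there: w1:F, w3:F, w5:T. ✓
w3: no successors, so ◇◇¬q fails. ✗
w4: successors {w1, w3, w5}; ◇¬q there: w1:F, w3:F, w5:T. ✓
w5: successors {w0}; ◇¬q there: w0:T. ✓
Satisfying worlds: {w2, w4, w5}.
So ◇◇¬q fails at the other 3 worlds.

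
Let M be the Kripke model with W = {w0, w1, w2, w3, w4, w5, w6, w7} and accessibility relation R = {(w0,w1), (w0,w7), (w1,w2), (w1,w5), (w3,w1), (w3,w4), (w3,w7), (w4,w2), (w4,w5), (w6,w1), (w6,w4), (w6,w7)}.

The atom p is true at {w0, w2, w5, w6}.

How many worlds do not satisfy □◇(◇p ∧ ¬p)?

5

w0: successors {w1, w7}; ◇(◇p ∧ ¬p) there: w1:F, w7:F. ✗
w1: successors {w2, w5}; ◇(◇p ∧ ¬p) there: w2:F, w5:F. ✗
w2: no successors, so □◇(◇p ∧ ¬p) holds vacuously. ✓
w3: successors {w1, w4, w7}; ◇(◇p ∧ ¬p) there: w1:F, w4:F, w7:F. ✗
w4: successors {w2, w5}; ◇(◇p ∧ ¬p) there: w2:F, w5:F. ✗
w5: no successors, so □◇(◇p ∧ ¬p) holds vacuously. ✓
w6: successors {w1, w4, w7}; ◇(◇p ∧ ¬p) there: w1:F, w4:F, w7:F. ✗
w7: no successors, so □◇(◇p ∧ ¬p) holds vacuously. ✓
Satisfying worlds: {w2, w5, w7}.
So □◇(◇p ∧ ¬p) fails at the other 5 worlds.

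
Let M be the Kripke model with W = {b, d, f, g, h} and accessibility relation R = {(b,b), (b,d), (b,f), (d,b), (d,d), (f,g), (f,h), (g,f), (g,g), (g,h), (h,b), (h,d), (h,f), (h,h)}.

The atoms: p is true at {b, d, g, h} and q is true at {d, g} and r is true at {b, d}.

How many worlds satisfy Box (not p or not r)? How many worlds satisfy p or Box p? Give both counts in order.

2 and 5

For Box (not p or not r):
b: successors {b, d, f}; not p or not r there: b:F, d:F, f:T. ✗
d: successors {b, d}; not p or not r there: b:F, d:F. ✗
f: successors {g, h}; not p or not r there: g:T, h:T. ✓
g: successors {f, g, h}; not p or not r there: f:T, g:T, h:T. ✓
h: successors {b, d, f, h}; not p or not r there: b:F, d:F, f:T, h:T. ✗
— 2 worlds.
For p or Box p:
b: p is T, Box p is F. ✓
d: p is T, Box p is T. ✓
f: p is F, Box p is T. ✓
g: p is T, Box p is F. ✓
h: p is T, Box p is F. ✓
— 5 worlds.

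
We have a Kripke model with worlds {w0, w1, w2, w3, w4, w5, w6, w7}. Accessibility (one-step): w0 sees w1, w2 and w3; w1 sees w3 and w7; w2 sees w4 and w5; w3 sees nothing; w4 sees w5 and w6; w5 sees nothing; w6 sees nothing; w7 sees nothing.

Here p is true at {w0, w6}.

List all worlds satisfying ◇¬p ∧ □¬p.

w0: ◇¬p is T, □¬p is T. ✓
w1: ◇¬p is T, □¬p is T. ✓
w2: ◇¬p is T, □¬p is T. ✓
w3: ◇¬p is F, □¬p is T. ✗
w4: ◇¬p is T, □¬p is F. ✗
w5: ◇¬p is F, □¬p is T. ✗
w6: ◇¬p is F, □¬p is T. ✗
w7: ◇¬p is F, □¬p is T. ✗

{w0, w1, w2}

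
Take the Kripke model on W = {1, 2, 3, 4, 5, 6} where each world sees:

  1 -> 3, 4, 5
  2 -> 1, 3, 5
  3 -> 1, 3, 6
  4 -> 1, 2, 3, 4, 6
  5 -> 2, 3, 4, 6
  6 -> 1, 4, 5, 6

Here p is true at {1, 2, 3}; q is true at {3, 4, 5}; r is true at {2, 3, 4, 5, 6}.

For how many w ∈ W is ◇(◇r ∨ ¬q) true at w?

6

1: successors {3, 4, 5}; ◇r ∨ ¬q there: 3:T, 4:T, 5:T. ✓
2: successors {1, 3, 5}; ◇r ∨ ¬q there: 1:T, 3:T, 5:T. ✓
3: successors {1, 3, 6}; ◇r ∨ ¬q there: 1:T, 3:T, 6:T. ✓
4: successors {1, 2, 3, 4, 6}; ◇r ∨ ¬q there: 1:T, 2:T, 3:T, 4:T, 6:T. ✓
5: successors {2, 3, 4, 6}; ◇r ∨ ¬q there: 2:T, 3:T, 4:T, 6:T. ✓
6: successors {1, 4, 5, 6}; ◇r ∨ ¬q there: 1:T, 4:T, 5:T, 6:T. ✓
Satisfying worlds: {1, 2, 3, 4, 5, 6}.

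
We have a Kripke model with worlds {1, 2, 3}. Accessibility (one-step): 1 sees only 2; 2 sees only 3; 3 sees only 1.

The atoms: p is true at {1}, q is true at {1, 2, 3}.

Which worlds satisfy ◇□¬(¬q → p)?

∅

1: successors {2}; □¬(¬q → p) there: 2:F. ✗
2: successors {3}; □¬(¬q → p) there: 3:F. ✗
3: successors {1}; □¬(¬q → p) there: 1:F. ✗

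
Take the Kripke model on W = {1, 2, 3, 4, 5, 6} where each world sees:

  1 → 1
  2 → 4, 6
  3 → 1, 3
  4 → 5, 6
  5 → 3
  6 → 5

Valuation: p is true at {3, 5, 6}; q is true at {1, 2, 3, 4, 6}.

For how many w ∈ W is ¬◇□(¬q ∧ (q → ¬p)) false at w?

2

1: ◇□(¬q ∧ (q → ¬p)) is F. ✓
2: ◇□(¬q ∧ (q → ¬p)) is T. ✗
3: ◇□(¬q ∧ (q → ¬p)) is F. ✓
4: ◇□(¬q ∧ (q → ¬p)) is T. ✗
5: ◇□(¬q ∧ (q → ¬p)) is F. ✓
6: ◇□(¬q ∧ (q → ¬p)) is F. ✓
Satisfying worlds: {1, 3, 5, 6}.
So ¬◇□(¬q ∧ (q → ¬p)) fails at the other 2 worlds.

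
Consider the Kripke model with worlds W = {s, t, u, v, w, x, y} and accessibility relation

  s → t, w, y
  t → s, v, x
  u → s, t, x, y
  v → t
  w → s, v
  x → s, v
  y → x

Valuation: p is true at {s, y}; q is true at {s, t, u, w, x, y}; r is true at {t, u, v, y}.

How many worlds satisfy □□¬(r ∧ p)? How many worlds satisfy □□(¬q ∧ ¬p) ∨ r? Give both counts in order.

3 and 4

For □□¬(r ∧ p):
s: successors {t, w, y}; □¬(r ∧ p) there: t:T, w:T, y:T. ✓
t: successors {s, v, x}; □¬(r ∧ p) there: s:F, v:T, x:T. ✗
u: successors {s, t, x, y}; □¬(r ∧ p) there: s:F, t:T, x:T, y:T. ✗
v: successors {t}; □¬(r ∧ p) there: t:T. ✓
w: successors {s, v}; □¬(r ∧ p) there: s:F, v:T. ✗
x: successors {s, v}; □¬(r ∧ p) there: s:F, v:T. ✗
y: successors {x}; □¬(r ∧ p) there: x:T. ✓
— 3 worlds.
For □□(¬q ∧ ¬p) ∨ r:
s: □□(¬q ∧ ¬p) is F, r is F. ✗
t: □□(¬q ∧ ¬p) is F, r is T. ✓
u: □□(¬q ∧ ¬p) is F, r is T. ✓
v: □□(¬q ∧ ¬p) is F, r is T. ✓
w: □□(¬q ∧ ¬p) is F, r is F. ✗
x: □□(¬q ∧ ¬p) is F, r is F. ✗
y: □□(¬q ∧ ¬p) is F, r is T. ✓
— 4 worlds.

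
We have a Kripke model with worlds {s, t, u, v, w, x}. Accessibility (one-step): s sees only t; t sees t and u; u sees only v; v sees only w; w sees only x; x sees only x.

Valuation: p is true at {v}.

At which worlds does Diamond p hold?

s: successors {t}; p there: t:F. ✗
t: successors {t, u}; p there: t:F, u:F. ✗
u: successors {v}; p there: v:T. ✓
v: successors {w}; p there: w:F. ✗
w: successors {x}; p there: x:F. ✗
x: successors {x}; p there: x:F. ✗

{u}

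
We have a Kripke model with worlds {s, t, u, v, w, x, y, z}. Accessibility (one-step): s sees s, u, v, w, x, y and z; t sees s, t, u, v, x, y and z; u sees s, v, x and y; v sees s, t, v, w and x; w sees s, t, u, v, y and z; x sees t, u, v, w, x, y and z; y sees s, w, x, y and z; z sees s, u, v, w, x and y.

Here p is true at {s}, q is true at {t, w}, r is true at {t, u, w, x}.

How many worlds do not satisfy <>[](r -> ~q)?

s: successors {s, u, v, w, x, y, z}; [](r -> ~q) there: s:F, u:T, v:F, w:F, x:F, y:F, z:F. ✓
t: successors {s, t, u, v, x, y, z}; [](r -> ~q) there: s:F, t:F, u:T, v:F, x:F, y:F, z:F. ✓
u: successors {s, v, x, y}; [](r -> ~q) there: s:F, v:F, x:F, y:F. ✗
v: successors {s, t, v, w, x}; [](r -> ~q) there: s:F, t:F, v:F, w:F, x:F. ✗
w: successors {s, t, u, v, y, z}; [](r -> ~q) there: s:F, t:F, u:T, v:F, y:F, z:F. ✓
x: successors {t, u, v, w, x, y, z}; [](r -> ~q) there: t:F, u:T, v:F, w:F, x:F, y:F, z:F. ✓
y: successors {s, w, x, y, z}; [](r -> ~q) there: s:F, w:F, x:F, y:F, z:F. ✗
z: successors {s, u, v, w, x, y}; [](r -> ~q) there: s:F, u:T, v:F, w:F, x:F, y:F. ✓
Satisfying worlds: {s, t, w, x, z}.
So <>[](r -> ~q) fails at the other 3 worlds.

3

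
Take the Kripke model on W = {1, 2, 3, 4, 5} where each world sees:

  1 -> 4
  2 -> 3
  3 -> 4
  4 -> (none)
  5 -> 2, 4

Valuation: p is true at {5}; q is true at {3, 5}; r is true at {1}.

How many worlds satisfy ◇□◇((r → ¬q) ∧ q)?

3

1: successors {4}; □◇((r → ¬q) ∧ q) there: 4:T. ✓
2: successors {3}; □◇((r → ¬q) ∧ q) there: 3:F. ✗
3: successors {4}; □◇((r → ¬q) ∧ q) there: 4:T. ✓
4: no successors, so ◇□◇((r → ¬q) ∧ q) fails. ✗
5: successors {2, 4}; □◇((r → ¬q) ∧ q) there: 2:F, 4:T. ✓
Satisfying worlds: {1, 3, 5}.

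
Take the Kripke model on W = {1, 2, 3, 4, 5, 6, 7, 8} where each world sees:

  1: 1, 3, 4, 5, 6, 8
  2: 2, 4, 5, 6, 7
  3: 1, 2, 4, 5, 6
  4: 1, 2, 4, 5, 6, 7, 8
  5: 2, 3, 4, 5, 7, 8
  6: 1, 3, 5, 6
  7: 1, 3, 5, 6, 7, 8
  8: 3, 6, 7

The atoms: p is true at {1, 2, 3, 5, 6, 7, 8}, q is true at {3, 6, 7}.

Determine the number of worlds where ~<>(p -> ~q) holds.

1: <>(p -> ~q) is T. ✗
2: <>(p -> ~q) is T. ✗
3: <>(p -> ~q) is T. ✗
4: <>(p -> ~q) is T. ✗
5: <>(p -> ~q) is T. ✗
6: <>(p -> ~q) is T. ✗
7: <>(p -> ~q) is T. ✗
8: <>(p -> ~q) is F. ✓
Satisfying worlds: {8}.

1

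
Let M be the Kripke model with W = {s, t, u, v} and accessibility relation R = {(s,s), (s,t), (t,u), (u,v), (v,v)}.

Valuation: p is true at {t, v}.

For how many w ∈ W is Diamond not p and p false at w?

s: Diamond not p is T, p is F. ✗
t: Diamond not p is T, p is T. ✓
u: Diamond not p is F, p is F. ✗
v: Diamond not p is F, p is T. ✗
Satisfying worlds: {t}.
So Diamond not p and p fails at the other 3 worlds.

3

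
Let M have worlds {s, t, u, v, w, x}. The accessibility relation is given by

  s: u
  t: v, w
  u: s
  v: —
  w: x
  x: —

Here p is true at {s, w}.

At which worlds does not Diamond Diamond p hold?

s: Diamond Diamond p is T. ✗
t: Diamond Diamond p is F. ✓
u: Diamond Diamond p is F. ✓
v: Diamond Diamond p is F. ✓
w: Diamond Diamond p is F. ✓
x: Diamond Diamond p is F. ✓

{t, u, v, w, x}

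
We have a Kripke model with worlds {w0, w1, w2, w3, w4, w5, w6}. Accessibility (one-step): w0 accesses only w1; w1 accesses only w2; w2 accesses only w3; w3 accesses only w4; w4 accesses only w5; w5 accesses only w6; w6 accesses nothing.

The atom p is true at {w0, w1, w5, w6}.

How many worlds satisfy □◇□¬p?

w0: successors {w1}; ◇□¬p there: w1:T. ✓
w1: successors {w2}; ◇□¬p there: w2:T. ✓
w2: successors {w3}; ◇□¬p there: w3:F. ✗
w3: successors {w4}; ◇□¬p there: w4:F. ✗
w4: successors {w5}; ◇□¬p there: w5:T. ✓
w5: successors {w6}; ◇□¬p there: w6:F. ✗
w6: no successors, so □◇□¬p holds vacuously. ✓
Satisfying worlds: {w0, w1, w4, w6}.

4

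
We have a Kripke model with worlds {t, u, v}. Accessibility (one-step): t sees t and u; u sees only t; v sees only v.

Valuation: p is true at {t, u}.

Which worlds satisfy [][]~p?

t: successors {t, u}; []~p there: t:F, u:F. ✗
u: successors {t}; []~p there: t:F. ✗
v: successors {v}; []~p there: v:T. ✓

{v}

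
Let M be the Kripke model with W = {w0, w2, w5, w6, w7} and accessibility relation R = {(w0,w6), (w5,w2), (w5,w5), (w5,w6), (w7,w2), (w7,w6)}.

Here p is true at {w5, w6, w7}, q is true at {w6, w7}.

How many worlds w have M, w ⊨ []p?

w0: successors {w6}; p there: w6:T. ✓
w2: no successors, so []p holds vacuously. ✓
w5: successors {w2, w5, w6}; p there: w2:F, w5:T, w6:T. ✗
w6: no successors, so []p holds vacuously. ✓
w7: successors {w2, w6}; p there: w2:F, w6:T. ✗
Satisfying worlds: {w0, w2, w6}.

3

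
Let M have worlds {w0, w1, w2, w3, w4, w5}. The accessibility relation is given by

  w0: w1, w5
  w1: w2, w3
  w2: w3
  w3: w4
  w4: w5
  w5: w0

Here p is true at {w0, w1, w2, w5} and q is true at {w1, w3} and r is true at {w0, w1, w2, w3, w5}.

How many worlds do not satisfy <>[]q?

w0: successors {w1, w5}; []q there: w1:F, w5:F. ✗
w1: successors {w2, w3}; []q there: w2:T, w3:F. ✓
w2: successors {w3}; []q there: w3:F. ✗
w3: successors {w4}; []q there: w4:F. ✗
w4: successors {w5}; []q there: w5:F. ✗
w5: successors {w0}; []q there: w0:F. ✗
Satisfying worlds: {w1}.
So <>[]q fails at the other 5 worlds.

5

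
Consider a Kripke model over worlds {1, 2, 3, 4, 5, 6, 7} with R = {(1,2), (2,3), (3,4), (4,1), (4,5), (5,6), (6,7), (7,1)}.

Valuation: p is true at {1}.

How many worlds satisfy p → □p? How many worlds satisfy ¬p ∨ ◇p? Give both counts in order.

6 and 6

For p → □p:
1: p is T, □p is F. ✗
2: p is F, □p is F. ✓
3: p is F, □p is F. ✓
4: p is F, □p is F. ✓
5: p is F, □p is F. ✓
6: p is F, □p is F. ✓
7: p is F, □p is T. ✓
— 6 worlds.
For ¬p ∨ ◇p:
1: ¬p is F, ◇p is F. ✗
2: ¬p is T, ◇p is F. ✓
3: ¬p is T, ◇p is F. ✓
4: ¬p is T, ◇p is T. ✓
5: ¬p is T, ◇p is F. ✓
6: ¬p is T, ◇p is F. ✓
7: ¬p is T, ◇p is T. ✓
— 6 worlds.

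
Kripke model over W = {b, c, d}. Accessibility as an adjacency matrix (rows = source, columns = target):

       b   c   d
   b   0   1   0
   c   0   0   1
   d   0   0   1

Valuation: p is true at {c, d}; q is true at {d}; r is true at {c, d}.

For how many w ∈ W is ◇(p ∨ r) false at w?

b: successors {c}; p ∨ r there: c:T. ✓
c: successors {d}; p ∨ r there: d:T. ✓
d: successors {d}; p ∨ r there: d:T. ✓
Satisfying worlds: {b, c, d}.
So ◇(p ∨ r) fails at the other 0 worlds.

0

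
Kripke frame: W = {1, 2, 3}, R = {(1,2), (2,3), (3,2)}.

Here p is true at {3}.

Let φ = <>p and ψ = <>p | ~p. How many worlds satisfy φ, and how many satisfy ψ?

1 and 2

For <>p:
1: successors {2}; p there: 2:F. ✗
2: successors {3}; p there: 3:T. ✓
3: successors {2}; p there: 2:F. ✗
— 1 world.
For <>p | ~p:
1: <>p is F, ~p is T. ✓
2: <>p is T, ~p is T. ✓
3: <>p is F, ~p is F. ✗
— 2 worlds.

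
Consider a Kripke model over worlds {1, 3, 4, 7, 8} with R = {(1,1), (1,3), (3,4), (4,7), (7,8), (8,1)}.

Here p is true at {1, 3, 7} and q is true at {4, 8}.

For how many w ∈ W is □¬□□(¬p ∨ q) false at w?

1: successors {1, 3}; ¬□□(¬p ∨ q) there: 1:T, 3:T. ✓
3: successors {4}; ¬□□(¬p ∨ q) there: 4:F. ✗
4: successors {7}; ¬□□(¬p ∨ q) there: 7:T. ✓
7: successors {8}; ¬□□(¬p ∨ q) there: 8:T. ✓
8: successors {1}; ¬□□(¬p ∨ q) there: 1:T. ✓
Satisfying worlds: {1, 4, 7, 8}.
So □¬□□(¬p ∨ q) fails at the other 1 world.

1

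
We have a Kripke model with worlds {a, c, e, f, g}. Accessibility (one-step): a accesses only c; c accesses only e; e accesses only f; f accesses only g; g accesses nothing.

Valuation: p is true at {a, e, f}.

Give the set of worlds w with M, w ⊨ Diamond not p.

a: successors {c}; not p there: c:T. ✓
c: successors {e}; not p there: e:F. ✗
e: successors {f}; not p there: f:F. ✗
f: successors {g}; not p there: g:T. ✓
g: no successors, so Diamond not p fails. ✗

{a, f}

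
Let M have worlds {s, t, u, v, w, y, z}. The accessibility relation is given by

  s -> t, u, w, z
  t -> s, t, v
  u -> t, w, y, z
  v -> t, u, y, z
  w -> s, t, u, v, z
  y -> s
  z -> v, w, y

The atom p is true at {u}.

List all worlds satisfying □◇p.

{y}

s: successors {t, u, w, z}; ◇p there: t:F, u:F, w:T, z:F. ✗
t: successors {s, t, v}; ◇p there: s:T, t:F, v:T. ✗
u: successors {t, w, y, z}; ◇p there: t:F, w:T, y:F, z:F. ✗
v: successors {t, u, y, z}; ◇p there: t:F, u:F, y:F, z:F. ✗
w: successors {s, t, u, v, z}; ◇p there: s:T, t:F, u:F, v:T, z:F. ✗
y: successors {s}; ◇p there: s:T. ✓
z: successors {v, w, y}; ◇p there: v:T, w:T, y:F. ✗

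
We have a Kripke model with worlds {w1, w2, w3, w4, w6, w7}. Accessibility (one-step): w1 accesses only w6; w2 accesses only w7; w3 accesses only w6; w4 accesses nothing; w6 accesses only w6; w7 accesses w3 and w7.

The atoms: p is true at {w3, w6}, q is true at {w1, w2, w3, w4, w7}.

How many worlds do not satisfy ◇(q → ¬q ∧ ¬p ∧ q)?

w1: successors {w6}; q → ¬q ∧ ¬p ∧ q there: w6:T. ✓
w2: successors {w7}; q → ¬q ∧ ¬p ∧ q there: w7:F. ✗
w3: successors {w6}; q → ¬q ∧ ¬p ∧ q there: w6:T. ✓
w4: no successors, so ◇(q → ¬q ∧ ¬p ∧ q) fails. ✗
w6: successors {w6}; q → ¬q ∧ ¬p ∧ q there: w6:T. ✓
w7: successors {w3, w7}; q → ¬q ∧ ¬p ∧ q there: w3:F, w7:F. ✗
Satisfying worlds: {w1, w3, w6}.
So ◇(q → ¬q ∧ ¬p ∧ q) fails at the other 3 worlds.

3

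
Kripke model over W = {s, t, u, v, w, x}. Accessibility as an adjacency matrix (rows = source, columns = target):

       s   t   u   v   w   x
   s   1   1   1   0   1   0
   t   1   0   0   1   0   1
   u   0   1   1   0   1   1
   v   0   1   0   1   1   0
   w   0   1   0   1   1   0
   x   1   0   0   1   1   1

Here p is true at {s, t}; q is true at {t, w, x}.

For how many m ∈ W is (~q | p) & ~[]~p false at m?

s: ~q | p is T, ~[]~p is T. ✓
t: ~q | p is T, ~[]~p is T. ✓
u: ~q | p is T, ~[]~p is T. ✓
v: ~q | p is T, ~[]~p is T. ✓
w: ~q | p is F, ~[]~p is T. ✗
x: ~q | p is F, ~[]~p is T. ✗
Satisfying worlds: {s, t, u, v}.
So (~q | p) & ~[]~p fails at the other 2 worlds.

2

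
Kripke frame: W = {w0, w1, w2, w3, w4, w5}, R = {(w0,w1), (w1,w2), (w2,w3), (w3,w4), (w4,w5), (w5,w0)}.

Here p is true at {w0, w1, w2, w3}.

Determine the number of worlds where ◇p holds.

w0: successors {w1}; p there: w1:T. ✓
w1: successors {w2}; p there: w2:T. ✓
w2: successors {w3}; p there: w3:T. ✓
w3: successors {w4}; p there: w4:F. ✗
w4: successors {w5}; p there: w5:F. ✗
w5: successors {w0}; p there: w0:T. ✓
Satisfying worlds: {w0, w1, w2, w5}.

4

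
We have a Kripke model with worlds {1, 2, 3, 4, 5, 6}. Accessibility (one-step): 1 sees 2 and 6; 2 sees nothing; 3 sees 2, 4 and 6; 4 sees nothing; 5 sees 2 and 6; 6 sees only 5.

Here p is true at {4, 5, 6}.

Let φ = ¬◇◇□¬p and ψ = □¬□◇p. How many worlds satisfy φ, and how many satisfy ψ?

For ¬◇◇□¬p:
1: ◇◇□¬p is F. ✓
2: ◇◇□¬p is F. ✓
3: ◇◇□¬p is F. ✓
4: ◇◇□¬p is F. ✓
5: ◇◇□¬p is F. ✓
6: ◇◇□¬p is T. ✗
— 5 worlds.
For □¬□◇p:
1: successors {2, 6}; ¬□◇p there: 2:F, 6:F. ✗
2: no successors, so □¬□◇p holds vacuously. ✓
3: successors {2, 4, 6}; ¬□◇p there: 2:F, 4:F, 6:F. ✗
4: no successors, so □¬□◇p holds vacuously. ✓
5: successors {2, 6}; ¬□◇p there: 2:F, 6:F. ✗
6: successors {5}; ¬□◇p there: 5:T. ✓
— 3 worlds.

5 and 3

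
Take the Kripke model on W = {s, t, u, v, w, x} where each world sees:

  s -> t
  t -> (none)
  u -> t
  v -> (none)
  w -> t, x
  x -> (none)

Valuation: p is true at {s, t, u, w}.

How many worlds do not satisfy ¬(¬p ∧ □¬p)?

2

s: ¬p ∧ □¬p is F. ✓
t: ¬p ∧ □¬p is F. ✓
u: ¬p ∧ □¬p is F. ✓
v: ¬p ∧ □¬p is T. ✗
w: ¬p ∧ □¬p is F. ✓
x: ¬p ∧ □¬p is T. ✗
Satisfying worlds: {s, t, u, w}.
So ¬(¬p ∧ □¬p) fails at the other 2 worlds.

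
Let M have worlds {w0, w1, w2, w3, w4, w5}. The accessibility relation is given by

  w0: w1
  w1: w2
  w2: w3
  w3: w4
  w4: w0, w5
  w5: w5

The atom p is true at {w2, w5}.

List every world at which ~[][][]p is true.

{w0, w1, w2, w3}

w0: [][][]p is F. ✓
w1: [][][]p is F. ✓
w2: [][][]p is F. ✓
w3: [][][]p is F. ✓
w4: [][][]p is T. ✗
w5: [][][]p is T. ✗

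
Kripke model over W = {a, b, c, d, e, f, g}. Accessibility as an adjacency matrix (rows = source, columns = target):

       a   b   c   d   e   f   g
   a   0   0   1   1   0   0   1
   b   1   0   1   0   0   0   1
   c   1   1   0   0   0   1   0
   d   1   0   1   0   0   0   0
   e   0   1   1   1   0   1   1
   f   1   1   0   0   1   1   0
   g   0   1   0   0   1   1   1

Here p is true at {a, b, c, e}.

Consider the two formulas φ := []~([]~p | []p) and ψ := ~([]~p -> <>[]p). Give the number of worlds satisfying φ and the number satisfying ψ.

For []~([]~p | []p):
a: successors {c, d, g}; ~([]~p | []p) there: c:T, d:F, g:T. ✗
b: successors {a, c, g}; ~([]~p | []p) there: a:T, c:T, g:T. ✓
c: successors {a, b, f}; ~([]~p | []p) there: a:T, b:T, f:T. ✓
d: successors {a, c}; ~([]~p | []p) there: a:T, c:T. ✓
e: successors {b, c, d, f, g}; ~([]~p | []p) there: b:T, c:T, d:F, f:T, g:T. ✗
f: successors {a, b, e, f}; ~([]~p | []p) there: a:T, b:T, e:T, f:T. ✓
g: successors {b, e, f, g}; ~([]~p | []p) there: b:T, e:T, f:T, g:T. ✓
— 5 worlds.
For ~([]~p -> <>[]p):
a: []~p -> <>[]p is T. ✗
b: []~p -> <>[]p is T. ✗
c: []~p -> <>[]p is T. ✗
d: []~p -> <>[]p is T. ✗
e: []~p -> <>[]p is T. ✗
f: []~p -> <>[]p is T. ✗
g: []~p -> <>[]p is T. ✗
— 0 worlds.

5 and 0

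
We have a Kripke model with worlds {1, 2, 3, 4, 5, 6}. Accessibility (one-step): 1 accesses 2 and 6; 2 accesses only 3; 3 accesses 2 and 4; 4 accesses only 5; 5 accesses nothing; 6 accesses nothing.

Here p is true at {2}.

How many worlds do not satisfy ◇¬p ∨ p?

1: ◇¬p is T, p is F. ✓
2: ◇¬p is T, p is T. ✓
3: ◇¬p is T, p is F. ✓
4: ◇¬p is T, p is F. ✓
5: ◇¬p is F, p is F. ✗
6: ◇¬p is F, p is F. ✗
Satisfying worlds: {1, 2, 3, 4}.
So ◇¬p ∨ p fails at the other 2 worlds.

2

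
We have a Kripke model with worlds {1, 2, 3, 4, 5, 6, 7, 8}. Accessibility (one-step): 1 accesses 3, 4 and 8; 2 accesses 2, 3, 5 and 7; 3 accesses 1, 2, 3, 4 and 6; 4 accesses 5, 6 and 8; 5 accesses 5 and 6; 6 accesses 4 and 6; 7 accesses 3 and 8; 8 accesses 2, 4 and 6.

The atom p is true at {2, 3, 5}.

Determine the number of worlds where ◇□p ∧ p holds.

1: ◇□p is F, p is F. ✗
2: ◇□p is F, p is T. ✗
3: ◇□p is F, p is T. ✗
4: ◇□p is F, p is F. ✗
5: ◇□p is F, p is T. ✗
6: ◇□p is F, p is F. ✗
7: ◇□p is F, p is F. ✗
8: ◇□p is F, p is F. ✗
Satisfying worlds: ∅.

0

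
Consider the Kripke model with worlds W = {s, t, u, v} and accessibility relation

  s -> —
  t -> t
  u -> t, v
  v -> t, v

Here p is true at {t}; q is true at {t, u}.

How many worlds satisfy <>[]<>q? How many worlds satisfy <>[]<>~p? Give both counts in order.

3 and 0

For <>[]<>q:
s: no successors, so <>[]<>q fails. ✗
t: successors {t}; []<>q there: t:T. ✓
u: successors {t, v}; []<>q there: t:T, v:T. ✓
v: successors {t, v}; []<>q there: t:T, v:T. ✓
— 3 worlds.
For <>[]<>~p:
s: no successors, so <>[]<>~p fails. ✗
t: successors {t}; []<>~p there: t:F. ✗
u: successors {t, v}; []<>~p there: t:F, v:F. ✗
v: successors {t, v}; []<>~p there: t:F, v:F. ✗
— 0 worlds.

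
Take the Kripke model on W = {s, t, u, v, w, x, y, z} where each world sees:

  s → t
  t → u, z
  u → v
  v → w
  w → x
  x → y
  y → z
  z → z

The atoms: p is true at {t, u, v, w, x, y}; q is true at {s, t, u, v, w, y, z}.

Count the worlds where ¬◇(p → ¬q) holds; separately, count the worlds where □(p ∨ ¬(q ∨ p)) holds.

For ¬◇(p → ¬q):
s: ◇(p → ¬q) is F. ✓
t: ◇(p → ¬q) is T. ✗
u: ◇(p → ¬q) is F. ✓
v: ◇(p → ¬q) is F. ✓
w: ◇(p → ¬q) is T. ✗
x: ◇(p → ¬q) is F. ✓
y: ◇(p → ¬q) is T. ✗
z: ◇(p → ¬q) is T. ✗
— 4 worlds.
For □(p ∨ ¬(q ∨ p)):
s: successors {t}; p ∨ ¬(q ∨ p) there: t:T. ✓
t: successors {u, z}; p ∨ ¬(q ∨ p) there: u:T, z:F. ✗
u: successors {v}; p ∨ ¬(q ∨ p) there: v:T. ✓
v: successors {w}; p ∨ ¬(q ∨ p) there: w:T. ✓
w: successors {x}; p ∨ ¬(q ∨ p) there: x:T. ✓
x: successors {y}; p ∨ ¬(q ∨ p) there: y:T. ✓
y: successors {z}; p ∨ ¬(q ∨ p) there: z:F. ✗
z: successors {z}; p ∨ ¬(q ∨ p) there: z:F. ✗
— 5 worlds.

4 and 5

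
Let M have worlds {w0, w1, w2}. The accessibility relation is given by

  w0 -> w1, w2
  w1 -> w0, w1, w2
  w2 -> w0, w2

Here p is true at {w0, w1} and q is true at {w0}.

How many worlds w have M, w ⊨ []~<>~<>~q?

3

w0: successors {w1, w2}; ~<>~<>~q there: w1:T, w2:T. ✓
w1: successors {w0, w1, w2}; ~<>~<>~q there: w0:T, w1:T, w2:T. ✓
w2: successors {w0, w2}; ~<>~<>~q there: w0:T, w2:T. ✓
Satisfying worlds: {w0, w1, w2}.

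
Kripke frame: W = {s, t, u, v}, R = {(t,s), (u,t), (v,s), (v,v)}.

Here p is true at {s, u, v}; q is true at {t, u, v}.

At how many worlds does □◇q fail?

3

s: no successors, so □◇q holds vacuously. ✓
t: successors {s}; ◇q there: s:F. ✗
u: successors {t}; ◇q there: t:F. ✗
v: successors {s, v}; ◇q there: s:F, v:T. ✗
Satisfying worlds: {s}.
So □◇q fails at the other 3 worlds.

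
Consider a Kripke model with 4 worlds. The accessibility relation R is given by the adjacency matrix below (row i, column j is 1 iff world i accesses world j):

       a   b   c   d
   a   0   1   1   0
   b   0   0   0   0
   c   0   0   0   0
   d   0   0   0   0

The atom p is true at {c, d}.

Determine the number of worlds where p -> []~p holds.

a: p is F, []~p is F. ✓
b: p is F, []~p is T. ✓
c: p is T, []~p is T. ✓
d: p is T, []~p is T. ✓
Satisfying worlds: {a, b, c, d}.

4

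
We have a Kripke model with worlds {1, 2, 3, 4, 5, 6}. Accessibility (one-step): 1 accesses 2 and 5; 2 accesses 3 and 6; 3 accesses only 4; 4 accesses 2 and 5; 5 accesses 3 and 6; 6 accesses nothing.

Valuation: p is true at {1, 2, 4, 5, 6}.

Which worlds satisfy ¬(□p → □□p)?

1: □p → □□p is F. ✓
2: □p → □□p is T. ✗
3: □p → □□p is T. ✗
4: □p → □□p is F. ✓
5: □p → □□p is T. ✗
6: □p → □□p is T. ✗

{1, 4}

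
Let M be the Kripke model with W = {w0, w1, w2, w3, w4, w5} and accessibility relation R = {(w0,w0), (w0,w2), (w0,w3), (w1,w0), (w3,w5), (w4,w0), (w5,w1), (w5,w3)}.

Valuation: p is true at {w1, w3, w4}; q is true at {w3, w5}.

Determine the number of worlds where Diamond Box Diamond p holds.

w0: successors {w0, w2, w3}; Box Diamond p there: w0:F, w2:T, w3:T. ✓
w1: successors {w0}; Box Diamond p there: w0:F. ✗
w2: no successors, so Diamond Box Diamond p fails. ✗
w3: successors {w5}; Box Diamond p there: w5:F. ✗
w4: successors {w0}; Box Diamond p there: w0:F. ✗
w5: successors {w1, w3}; Box Diamond p there: w1:T, w3:T. ✓
Satisfying worlds: {w0, w5}.

2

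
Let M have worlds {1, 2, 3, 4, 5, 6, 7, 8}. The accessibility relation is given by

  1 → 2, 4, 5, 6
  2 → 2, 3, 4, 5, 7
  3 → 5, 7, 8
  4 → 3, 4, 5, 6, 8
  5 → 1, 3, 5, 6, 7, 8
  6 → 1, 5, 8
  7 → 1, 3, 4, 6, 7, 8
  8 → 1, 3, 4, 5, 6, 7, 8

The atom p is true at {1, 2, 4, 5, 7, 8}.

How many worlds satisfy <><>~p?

8

1: successors {2, 4, 5, 6}; <>~p there: 2:T, 4:T, 5:T, 6:F. ✓
2: successors {2, 3, 4, 5, 7}; <>~p there: 2:T, 3:F, 4:T, 5:T, 7:T. ✓
3: successors {5, 7, 8}; <>~p there: 5:T, 7:T, 8:T. ✓
4: successors {3, 4, 5, 6, 8}; <>~p there: 3:F, 4:T, 5:T, 6:F, 8:T. ✓
5: successors {1, 3, 5, 6, 7, 8}; <>~p there: 1:T, 3:F, 5:T, 6:F, 7:T, 8:T. ✓
6: successors {1, 5, 8}; <>~p there: 1:T, 5:T, 8:T. ✓
7: successors {1, 3, 4, 6, 7, 8}; <>~p there: 1:T, 3:F, 4:T, 6:F, 7:T, 8:T. ✓
8: successors {1, 3, 4, 5, 6, 7, 8}; <>~p there: 1:T, 3:F, 4:T, 5:T, 6:F, 7:T, 8:T. ✓
Satisfying worlds: {1, 2, 3, 4, 5, 6, 7, 8}.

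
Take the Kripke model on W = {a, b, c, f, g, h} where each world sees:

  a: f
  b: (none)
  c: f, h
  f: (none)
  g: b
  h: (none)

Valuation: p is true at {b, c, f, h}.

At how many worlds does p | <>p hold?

a: p is F, <>p is T. ✓
b: p is T, <>p is F. ✓
c: p is T, <>p is T. ✓
f: p is T, <>p is F. ✓
g: p is F, <>p is T. ✓
h: p is T, <>p is F. ✓
Satisfying worlds: {a, b, c, f, g, h}.

6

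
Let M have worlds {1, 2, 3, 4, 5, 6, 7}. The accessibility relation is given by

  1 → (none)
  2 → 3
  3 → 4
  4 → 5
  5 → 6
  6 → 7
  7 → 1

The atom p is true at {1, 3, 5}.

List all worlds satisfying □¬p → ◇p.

1: □¬p is T, ◇p is F. ✗
2: □¬p is F, ◇p is T. ✓
3: □¬p is T, ◇p is F. ✗
4: □¬p is F, ◇p is T. ✓
5: □¬p is T, ◇p is F. ✗
6: □¬p is T, ◇p is F. ✗
7: □¬p is F, ◇p is T. ✓

{2, 4, 7}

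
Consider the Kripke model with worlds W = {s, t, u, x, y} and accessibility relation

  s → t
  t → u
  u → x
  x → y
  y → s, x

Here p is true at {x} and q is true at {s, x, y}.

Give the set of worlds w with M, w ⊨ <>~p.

s: successors {t}; ~p there: t:T. ✓
t: successors {u}; ~p there: u:T. ✓
u: successors {x}; ~p there: x:F. ✗
x: successors {y}; ~p there: y:T. ✓
y: successors {s, x}; ~p there: s:T, x:F. ✓

{s, t, x, y}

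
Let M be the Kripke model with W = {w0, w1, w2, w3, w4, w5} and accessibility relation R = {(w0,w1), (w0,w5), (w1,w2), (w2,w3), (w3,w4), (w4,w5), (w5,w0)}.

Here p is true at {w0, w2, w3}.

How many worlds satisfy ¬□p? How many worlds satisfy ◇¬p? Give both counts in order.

For ¬□p:
w0: □p is F. ✓
w1: □p is T. ✗
w2: □p is T. ✗
w3: □p is F. ✓
w4: □p is F. ✓
w5: □p is T. ✗
— 3 worlds.
For ◇¬p:
w0: successors {w1, w5}; ¬p there: w1:T, w5:T. ✓
w1: successors {w2}; ¬p there: w2:F. ✗
w2: successors {w3}; ¬p there: w3:F. ✗
w3: successors {w4}; ¬p there: w4:T. ✓
w4: successors {w5}; ¬p there: w5:T. ✓
w5: successors {w0}; ¬p there: w0:F. ✗
— 3 worlds.

3 and 3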